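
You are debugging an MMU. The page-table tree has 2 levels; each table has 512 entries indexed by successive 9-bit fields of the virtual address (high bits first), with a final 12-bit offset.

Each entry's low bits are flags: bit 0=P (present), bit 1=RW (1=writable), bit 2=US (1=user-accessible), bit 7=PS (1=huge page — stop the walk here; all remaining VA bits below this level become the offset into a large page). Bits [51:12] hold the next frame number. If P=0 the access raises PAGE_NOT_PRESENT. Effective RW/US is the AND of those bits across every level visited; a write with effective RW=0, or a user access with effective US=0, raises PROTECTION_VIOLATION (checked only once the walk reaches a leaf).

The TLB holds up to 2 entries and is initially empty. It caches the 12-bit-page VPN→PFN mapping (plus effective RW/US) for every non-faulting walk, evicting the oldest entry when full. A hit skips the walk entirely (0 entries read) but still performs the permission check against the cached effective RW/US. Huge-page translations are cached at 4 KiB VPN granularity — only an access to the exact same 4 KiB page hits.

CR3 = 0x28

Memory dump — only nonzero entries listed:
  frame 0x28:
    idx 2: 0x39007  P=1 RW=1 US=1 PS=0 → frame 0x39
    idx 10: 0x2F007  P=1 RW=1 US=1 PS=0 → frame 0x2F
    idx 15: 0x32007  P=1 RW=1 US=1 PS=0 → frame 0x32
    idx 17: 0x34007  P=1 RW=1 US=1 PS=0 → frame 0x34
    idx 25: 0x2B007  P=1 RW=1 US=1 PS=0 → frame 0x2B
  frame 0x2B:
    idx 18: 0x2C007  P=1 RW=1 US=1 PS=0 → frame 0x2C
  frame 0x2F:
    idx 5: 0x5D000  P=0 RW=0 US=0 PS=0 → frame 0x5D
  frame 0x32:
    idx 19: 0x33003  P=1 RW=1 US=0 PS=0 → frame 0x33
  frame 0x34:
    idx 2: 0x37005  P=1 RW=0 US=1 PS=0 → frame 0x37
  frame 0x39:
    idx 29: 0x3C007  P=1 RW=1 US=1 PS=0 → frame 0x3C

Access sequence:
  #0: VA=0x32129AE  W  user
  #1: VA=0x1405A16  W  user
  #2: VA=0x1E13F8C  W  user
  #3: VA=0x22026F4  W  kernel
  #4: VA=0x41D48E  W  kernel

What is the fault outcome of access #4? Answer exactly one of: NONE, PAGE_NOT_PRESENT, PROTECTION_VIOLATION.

Trace:
#0 VA=0x32129AE (w,user):
  [0] read 0x28 idx=25: raw=0x2B007 flags P=1 W=1 U=1 S=0
  [1] read 0x2B idx=18: raw=0x2C007 flags P=1 W=1 U=1 S=0
  ⇒ phys 0x2C9AE  [2 reads]
#1 VA=0x1405A16 (w,user):
  [0] read 0x28 idx=10: raw=0x2F007 flags P=1 W=1 U=1 S=0
  [1] read 0x2F idx=5: raw=0x5D000 flags P=0 W=0 U=0 S=0
  ⇒ fault: PAGE_NOT_PRESENT  — 2 lookups
#2 VA=0x1E13F8C (w,user):
  [0] read 0x28 idx=15: raw=0x32007 flags P=1 W=1 U=1 S=0
  [1] read 0x32 idx=19: raw=0x33003 flags P=1 W=1 U=0 S=0
  ⇒ fault: PROTECTION_VIOLATION  — 2 lookups
#3 VA=0x22026F4 (w,kernel):
  [0] read 0x28 idx=17: raw=0x34007 flags P=1 W=1 U=1 S=0
  [1] read 0x34 idx=2: raw=0x37005 flags P=1 W=0 U=1 S=0
  ⇒ fault: PROTECTION_VIOLATION  — 2 lookups
#4 VA=0x41D48E (w,kernel):
  [0] read 0x28 idx=2: raw=0x39007 flags P=1 W=1 U=1 S=0
  [1] read 0x39 idx=29: raw=0x3C007 flags P=1 W=1 U=1 S=0
  ⇒ phys 0x3C48E  [2 reads]

Access #4 fault: NONE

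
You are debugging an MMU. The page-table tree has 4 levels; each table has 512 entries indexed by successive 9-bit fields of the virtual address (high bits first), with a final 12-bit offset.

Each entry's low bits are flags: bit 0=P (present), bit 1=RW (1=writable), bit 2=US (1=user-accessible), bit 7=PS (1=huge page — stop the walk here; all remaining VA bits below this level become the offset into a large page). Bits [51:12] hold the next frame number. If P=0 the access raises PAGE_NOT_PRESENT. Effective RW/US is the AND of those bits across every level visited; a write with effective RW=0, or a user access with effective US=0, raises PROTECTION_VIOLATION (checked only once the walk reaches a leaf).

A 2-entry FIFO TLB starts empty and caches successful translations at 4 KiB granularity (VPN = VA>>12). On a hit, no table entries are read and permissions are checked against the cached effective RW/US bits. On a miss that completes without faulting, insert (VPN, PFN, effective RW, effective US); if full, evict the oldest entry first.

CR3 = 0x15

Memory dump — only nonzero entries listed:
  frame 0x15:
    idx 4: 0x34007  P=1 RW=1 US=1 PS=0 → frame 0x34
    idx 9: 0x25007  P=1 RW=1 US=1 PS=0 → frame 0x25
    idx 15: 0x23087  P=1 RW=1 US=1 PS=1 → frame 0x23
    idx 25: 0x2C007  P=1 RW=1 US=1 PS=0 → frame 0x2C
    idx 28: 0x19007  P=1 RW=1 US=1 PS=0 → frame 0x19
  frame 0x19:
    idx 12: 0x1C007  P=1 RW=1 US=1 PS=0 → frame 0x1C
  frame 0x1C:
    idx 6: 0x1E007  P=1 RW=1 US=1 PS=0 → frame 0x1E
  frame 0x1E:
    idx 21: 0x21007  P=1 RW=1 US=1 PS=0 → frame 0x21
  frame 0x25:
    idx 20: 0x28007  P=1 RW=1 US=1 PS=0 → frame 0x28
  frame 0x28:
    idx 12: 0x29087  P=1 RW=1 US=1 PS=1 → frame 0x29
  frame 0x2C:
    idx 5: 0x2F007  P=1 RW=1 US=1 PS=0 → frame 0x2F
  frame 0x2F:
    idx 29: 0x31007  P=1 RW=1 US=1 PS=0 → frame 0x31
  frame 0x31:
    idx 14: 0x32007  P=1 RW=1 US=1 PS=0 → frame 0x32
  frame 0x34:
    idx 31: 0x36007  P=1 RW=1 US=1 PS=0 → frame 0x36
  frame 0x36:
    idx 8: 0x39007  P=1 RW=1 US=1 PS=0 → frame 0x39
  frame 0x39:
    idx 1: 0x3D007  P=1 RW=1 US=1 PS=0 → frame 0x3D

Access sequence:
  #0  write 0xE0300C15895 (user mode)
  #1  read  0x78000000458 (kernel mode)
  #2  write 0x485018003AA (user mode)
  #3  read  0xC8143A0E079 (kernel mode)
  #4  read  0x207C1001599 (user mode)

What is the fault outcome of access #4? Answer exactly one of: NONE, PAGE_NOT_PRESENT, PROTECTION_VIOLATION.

Walk each access:
#0 VA=0xE0300C15895 (w,user):
  L0: frame=0x15 idx=28 entry=0x19007 [P=1 RW=1 US=1 PS=0]
  L1: frame=0x19 idx=12 entry=0x1C007 [P=1 RW=1 US=1 PS=0]
  L2: frame=0x1C idx=6 entry=0x1E007 [P=1 RW=1 US=1 PS=0]
  L3: frame=0x1E idx=21 entry=0x21007 [P=1 RW=1 US=1 PS=0]
  ✓ 0x21895  — 4 lookups
#1 VA=0x78000000458 (r,kernel):
  L0: frame=0x15 idx=15 entry=0x23087 [P=1 RW=1 US=1 PS=1]
  ✓ 0x23458 (huge @L0)  — 1 lookups
#2 VA=0x485018003AA (w,user):
  L0: frame=0x15 idx=9 entry=0x25007 [P=1 RW=1 US=1 PS=0]
  L1: frame=0x25 idx=20 entry=0x28007 [P=1 RW=1 US=1 PS=0]
  L2: frame=0x28 idx=12 entry=0x29087 [P=1 RW=1 US=1 PS=1]
  ✓ 0x293AA (huge @L2)  — 3 lookups
#3 VA=0xC8143A0E079 (r,kernel):
  L0: frame=0x15 idx=25 entry=0x2C007 [P=1 RW=1 US=1 PS=0]
  L1: frame=0x2C idx=5 entry=0x2F007 [P=1 RW=1 US=1 PS=0]
  L2: frame=0x2F idx=29 entry=0x31007 [P=1 RW=1 US=1 PS=0]
  L3: frame=0x31 idx=14 entry=0x32007 [P=1 RW=1 US=1 PS=0]
  ✓ 0x32079  — 4 lookups
#4 VA=0x207C1001599 (r,user):
  L0: frame=0x15 idx=4 entry=0x34007 [P=1 RW=1 US=1 PS=0]
  L1: frame=0x34 idx=31 entry=0x36007 [P=1 RW=1 US=1 PS=0]
  L2: frame=0x36 idx=8 entry=0x39007 [P=1 RW=1 US=1 PS=0]
  L3: frame=0x39 idx=1 entry=0x3D007 [P=1 RW=1 US=1 PS=0]
  ✓ 0x3D599  — 4 lookups

Access #4 fault: NONE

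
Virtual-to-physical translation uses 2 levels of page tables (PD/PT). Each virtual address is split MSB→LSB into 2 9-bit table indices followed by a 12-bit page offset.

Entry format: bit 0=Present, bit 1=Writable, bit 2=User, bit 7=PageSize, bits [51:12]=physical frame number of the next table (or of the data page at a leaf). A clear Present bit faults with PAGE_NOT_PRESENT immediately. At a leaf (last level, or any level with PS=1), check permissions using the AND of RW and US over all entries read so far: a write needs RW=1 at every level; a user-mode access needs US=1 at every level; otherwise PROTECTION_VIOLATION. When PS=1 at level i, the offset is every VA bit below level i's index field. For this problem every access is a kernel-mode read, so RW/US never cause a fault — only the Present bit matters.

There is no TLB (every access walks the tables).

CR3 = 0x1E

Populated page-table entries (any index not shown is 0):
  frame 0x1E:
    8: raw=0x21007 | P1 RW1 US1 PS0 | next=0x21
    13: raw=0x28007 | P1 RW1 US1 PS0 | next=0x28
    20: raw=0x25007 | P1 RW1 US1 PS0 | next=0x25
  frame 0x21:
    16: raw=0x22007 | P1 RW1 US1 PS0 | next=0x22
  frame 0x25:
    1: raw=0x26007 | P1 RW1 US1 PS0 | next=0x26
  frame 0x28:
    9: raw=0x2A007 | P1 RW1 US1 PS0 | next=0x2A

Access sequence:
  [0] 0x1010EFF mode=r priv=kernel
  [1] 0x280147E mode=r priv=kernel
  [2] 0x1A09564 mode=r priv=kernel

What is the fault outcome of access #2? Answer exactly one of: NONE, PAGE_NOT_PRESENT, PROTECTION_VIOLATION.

Trace:
#0 VA=0x1010EFF (r,kernel):
  L0 @0x1E[8] → 0x21007  P=1,RW=1,US=1,PS=0
  L1 @0x21[16] → 0x22007  P=1,RW=1,US=1,PS=0
  ⇒ phys 0x22EFF  [2 reads]
#1 VA=0x280147E (r,kernel):
  L0 @0x1E[20] → 0x25007  P=1,RW=1,US=1,PS=0
  L1 @0x25[1] → 0x26007  P=1,RW=1,US=1,PS=0
  ⇒ phys 0x2647E  [2 reads]
#2 VA=0x1A09564 (r,kernel):
  L0 @0x1E[13] → 0x28007  P=1,RW=1,US=1,PS=0
  L1 @0x28[9] → 0x2A007  P=1,RW=1,US=1,PS=0
  ⇒ phys 0x2A564  [2 reads]

Access #2 fault: NONE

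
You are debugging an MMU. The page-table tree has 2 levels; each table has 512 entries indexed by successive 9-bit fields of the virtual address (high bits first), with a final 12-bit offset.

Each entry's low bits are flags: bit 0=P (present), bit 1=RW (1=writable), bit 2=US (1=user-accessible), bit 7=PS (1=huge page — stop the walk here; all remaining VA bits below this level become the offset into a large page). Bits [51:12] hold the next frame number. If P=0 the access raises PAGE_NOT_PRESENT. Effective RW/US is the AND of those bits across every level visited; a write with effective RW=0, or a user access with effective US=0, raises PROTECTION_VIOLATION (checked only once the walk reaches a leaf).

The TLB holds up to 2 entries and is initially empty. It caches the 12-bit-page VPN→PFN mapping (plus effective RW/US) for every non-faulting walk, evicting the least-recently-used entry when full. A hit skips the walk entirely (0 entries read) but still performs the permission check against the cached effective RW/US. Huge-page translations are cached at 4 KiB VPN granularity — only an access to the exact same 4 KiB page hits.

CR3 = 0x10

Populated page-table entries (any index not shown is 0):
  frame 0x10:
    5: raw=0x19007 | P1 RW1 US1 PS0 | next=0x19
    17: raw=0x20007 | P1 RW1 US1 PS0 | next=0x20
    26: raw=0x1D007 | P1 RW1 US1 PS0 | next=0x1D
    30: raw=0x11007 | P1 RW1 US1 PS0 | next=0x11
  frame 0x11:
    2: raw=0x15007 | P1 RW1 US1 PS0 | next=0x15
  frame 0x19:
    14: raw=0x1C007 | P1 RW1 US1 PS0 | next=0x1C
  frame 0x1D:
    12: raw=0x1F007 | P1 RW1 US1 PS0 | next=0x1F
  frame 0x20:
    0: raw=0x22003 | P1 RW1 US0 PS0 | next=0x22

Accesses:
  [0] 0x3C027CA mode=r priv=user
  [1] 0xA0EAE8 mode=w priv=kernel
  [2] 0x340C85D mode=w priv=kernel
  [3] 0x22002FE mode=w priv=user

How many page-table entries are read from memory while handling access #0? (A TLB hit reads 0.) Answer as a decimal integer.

Trace:
#0 VA=0x3C027CA (r,user):
  L0: frame=0x10 idx=30 entry=0x11007 [P=1 RW=1 US=1 PS=0]
  L1: frame=0x11 idx=2 entry=0x15007 [P=1 RW=1 US=1 PS=0]
  ⇒ phys 0x157CA  [2 reads]
#1 VA=0xA0EAE8 (w,kernel):
  L0: frame=0x10 idx=5 entry=0x19007 [P=1 RW=1 US=1 PS=0]
  L1: frame=0x19 idx=14 entry=0x1C007 [P=1 RW=1 US=1 PS=0]
  ⇒ phys 0x1CAE8  [2 reads]
#2 VA=0x340C85D (w,kernel):
  L0: frame=0x10 idx=26 entry=0x1D007 [P=1 RW=1 US=1 PS=0]
  L1: frame=0x1D idx=12 entry=0x1F007 [P=1 RW=1 US=1 PS=0]
  ⇒ phys 0x1F85D  [2 reads]
#3 VA=0x22002FE (w,user):
  L0: frame=0x10 idx=17 entry=0x20007 [P=1 RW=1 US=1 PS=0]
  L1: frame=0x20 idx=0 entry=0x22003 [P=1 RW=1 US=0 PS=0]
  ✗ PROTECTION_VIOLATION  [2 reads]

Entries read for #0: 2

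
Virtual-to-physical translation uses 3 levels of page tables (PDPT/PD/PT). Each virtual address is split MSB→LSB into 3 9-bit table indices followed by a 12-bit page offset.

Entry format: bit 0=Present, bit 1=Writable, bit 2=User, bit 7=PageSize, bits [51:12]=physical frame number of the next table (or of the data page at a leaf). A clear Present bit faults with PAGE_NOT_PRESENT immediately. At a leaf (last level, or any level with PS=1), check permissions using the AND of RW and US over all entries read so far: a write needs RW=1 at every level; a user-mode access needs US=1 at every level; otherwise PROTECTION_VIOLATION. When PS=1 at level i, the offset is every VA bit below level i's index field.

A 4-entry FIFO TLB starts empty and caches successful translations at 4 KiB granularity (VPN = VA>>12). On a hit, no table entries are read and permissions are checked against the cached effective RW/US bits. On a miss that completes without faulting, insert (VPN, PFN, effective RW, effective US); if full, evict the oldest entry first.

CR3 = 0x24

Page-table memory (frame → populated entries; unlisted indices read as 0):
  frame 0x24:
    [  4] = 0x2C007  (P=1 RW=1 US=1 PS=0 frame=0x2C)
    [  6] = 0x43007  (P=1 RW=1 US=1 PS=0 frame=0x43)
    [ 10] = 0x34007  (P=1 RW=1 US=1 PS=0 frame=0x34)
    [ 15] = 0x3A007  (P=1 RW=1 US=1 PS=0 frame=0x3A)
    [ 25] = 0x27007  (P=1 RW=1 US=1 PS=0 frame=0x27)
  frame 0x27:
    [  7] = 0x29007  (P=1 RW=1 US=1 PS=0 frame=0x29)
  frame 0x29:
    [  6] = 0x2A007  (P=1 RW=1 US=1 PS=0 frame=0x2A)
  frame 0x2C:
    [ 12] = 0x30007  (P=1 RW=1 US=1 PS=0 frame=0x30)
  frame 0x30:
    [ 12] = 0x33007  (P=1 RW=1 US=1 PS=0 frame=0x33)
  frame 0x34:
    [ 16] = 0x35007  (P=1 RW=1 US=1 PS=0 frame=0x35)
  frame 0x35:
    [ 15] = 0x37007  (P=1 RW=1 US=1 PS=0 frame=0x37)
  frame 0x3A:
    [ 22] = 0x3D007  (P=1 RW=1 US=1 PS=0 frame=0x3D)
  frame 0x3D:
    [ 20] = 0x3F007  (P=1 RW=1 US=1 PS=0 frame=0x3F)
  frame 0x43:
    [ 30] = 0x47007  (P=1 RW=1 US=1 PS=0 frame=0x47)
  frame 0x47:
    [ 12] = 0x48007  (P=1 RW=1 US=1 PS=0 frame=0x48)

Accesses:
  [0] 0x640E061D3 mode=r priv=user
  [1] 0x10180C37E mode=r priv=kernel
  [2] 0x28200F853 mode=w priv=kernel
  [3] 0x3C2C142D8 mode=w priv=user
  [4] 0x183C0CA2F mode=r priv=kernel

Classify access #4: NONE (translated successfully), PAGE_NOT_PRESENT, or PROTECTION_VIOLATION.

Per-access translation:
#0 VA=0x640E061D3 (r,user):
  L0 @0x24[25] → 0x27007  P=1,RW=1,US=1,PS=0
  L1 @0x27[7] → 0x29007  P=1,RW=1,US=1,PS=0
  L2 @0x29[6] → 0x2A007  P=1,RW=1,US=1,PS=0
  ⇒ phys 0x2A1D3  [3 reads]
#1 VA=0x10180C37E (r,kernel):
  L0 @0x24[4] → 0x2C007  P=1,RW=1,US=1,PS=0
  L1 @0x2C[12] → 0x30007  P=1,RW=1,US=1,PS=0
  L2 @0x30[12] → 0x33007  P=1,RW=1,US=1,PS=0
  ⇒ phys 0x3337E  [3 reads]
#2 VA=0x28200F853 (w,kernel):
  L0 @0x24[10] → 0x34007  P=1,RW=1,US=1,PS=0
  L1 @0x34[16] → 0x35007  P=1,RW=1,US=1,PS=0
  L2 @0x35[15] → 0x37007  P=1,RW=1,US=1,PS=0
  ⇒ phys 0x37853  [3 reads]
#3 VA=0x3C2C142D8 (w,user):
  L0 @0x24[15] → 0x3A007  P=1,RW=1,US=1,PS=0
  L1 @0x3A[22] → 0x3D007  P=1,RW=1,US=1,PS=0
  L2 @0x3D[20] → 0x3F007  P=1,RW=1,US=1,PS=0
  ⇒ phys 0x3F2D8  [3 reads]
#4 VA=0x183C0CA2F (r,kernel):
  L0 @0x24[6] → 0x43007  P=1,RW=1,US=1,PS=0
  L1 @0x43[30] → 0x47007  P=1,RW=1,US=1,PS=0
  L2 @0x47[12] → 0x48007  P=1,RW=1,US=1,PS=0
  ⇒ phys 0x48A2F  [3 reads]

Access #4 fault: NONE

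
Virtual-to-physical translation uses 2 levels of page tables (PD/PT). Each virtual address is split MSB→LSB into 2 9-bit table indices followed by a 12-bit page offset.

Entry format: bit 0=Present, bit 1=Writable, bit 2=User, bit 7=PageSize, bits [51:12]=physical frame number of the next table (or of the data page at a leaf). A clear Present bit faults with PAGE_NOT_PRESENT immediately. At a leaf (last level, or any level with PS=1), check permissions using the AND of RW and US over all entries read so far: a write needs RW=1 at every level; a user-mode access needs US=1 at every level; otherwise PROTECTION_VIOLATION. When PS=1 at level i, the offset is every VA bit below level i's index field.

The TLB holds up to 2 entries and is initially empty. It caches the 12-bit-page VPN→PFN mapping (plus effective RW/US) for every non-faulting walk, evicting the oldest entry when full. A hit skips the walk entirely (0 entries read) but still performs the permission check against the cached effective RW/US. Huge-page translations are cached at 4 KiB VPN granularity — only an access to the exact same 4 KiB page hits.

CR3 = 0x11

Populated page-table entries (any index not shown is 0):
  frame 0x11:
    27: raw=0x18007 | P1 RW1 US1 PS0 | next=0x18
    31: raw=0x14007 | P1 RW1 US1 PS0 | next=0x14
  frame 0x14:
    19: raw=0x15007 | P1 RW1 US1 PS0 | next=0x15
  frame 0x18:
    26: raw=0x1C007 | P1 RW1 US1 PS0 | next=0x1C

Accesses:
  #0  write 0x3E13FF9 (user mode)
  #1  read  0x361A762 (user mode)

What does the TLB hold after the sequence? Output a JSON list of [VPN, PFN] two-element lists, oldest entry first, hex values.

Trace:
#0 VA=0x3E13FF9 (w,user):
  L0 @0x11[31] → 0x14007  P=1,RW=1,US=1,PS=0
  L1 @0x14[19] → 0x15007  P=1,RW=1,US=1,PS=0
  ⇒ phys 0x15FF9  [2 reads]
#1 VA=0x361A762 (r,user):
  L0 @0x11[27] → 0x18007  P=1,RW=1,US=1,PS=0
  L1 @0x18[26] → 0x1C007  P=1,RW=1,US=1,PS=0
  ⇒ phys 0x1C762  [2 reads]

TLB: [["0x3E13", "0x15"], ["0x361A", "0x1C"]]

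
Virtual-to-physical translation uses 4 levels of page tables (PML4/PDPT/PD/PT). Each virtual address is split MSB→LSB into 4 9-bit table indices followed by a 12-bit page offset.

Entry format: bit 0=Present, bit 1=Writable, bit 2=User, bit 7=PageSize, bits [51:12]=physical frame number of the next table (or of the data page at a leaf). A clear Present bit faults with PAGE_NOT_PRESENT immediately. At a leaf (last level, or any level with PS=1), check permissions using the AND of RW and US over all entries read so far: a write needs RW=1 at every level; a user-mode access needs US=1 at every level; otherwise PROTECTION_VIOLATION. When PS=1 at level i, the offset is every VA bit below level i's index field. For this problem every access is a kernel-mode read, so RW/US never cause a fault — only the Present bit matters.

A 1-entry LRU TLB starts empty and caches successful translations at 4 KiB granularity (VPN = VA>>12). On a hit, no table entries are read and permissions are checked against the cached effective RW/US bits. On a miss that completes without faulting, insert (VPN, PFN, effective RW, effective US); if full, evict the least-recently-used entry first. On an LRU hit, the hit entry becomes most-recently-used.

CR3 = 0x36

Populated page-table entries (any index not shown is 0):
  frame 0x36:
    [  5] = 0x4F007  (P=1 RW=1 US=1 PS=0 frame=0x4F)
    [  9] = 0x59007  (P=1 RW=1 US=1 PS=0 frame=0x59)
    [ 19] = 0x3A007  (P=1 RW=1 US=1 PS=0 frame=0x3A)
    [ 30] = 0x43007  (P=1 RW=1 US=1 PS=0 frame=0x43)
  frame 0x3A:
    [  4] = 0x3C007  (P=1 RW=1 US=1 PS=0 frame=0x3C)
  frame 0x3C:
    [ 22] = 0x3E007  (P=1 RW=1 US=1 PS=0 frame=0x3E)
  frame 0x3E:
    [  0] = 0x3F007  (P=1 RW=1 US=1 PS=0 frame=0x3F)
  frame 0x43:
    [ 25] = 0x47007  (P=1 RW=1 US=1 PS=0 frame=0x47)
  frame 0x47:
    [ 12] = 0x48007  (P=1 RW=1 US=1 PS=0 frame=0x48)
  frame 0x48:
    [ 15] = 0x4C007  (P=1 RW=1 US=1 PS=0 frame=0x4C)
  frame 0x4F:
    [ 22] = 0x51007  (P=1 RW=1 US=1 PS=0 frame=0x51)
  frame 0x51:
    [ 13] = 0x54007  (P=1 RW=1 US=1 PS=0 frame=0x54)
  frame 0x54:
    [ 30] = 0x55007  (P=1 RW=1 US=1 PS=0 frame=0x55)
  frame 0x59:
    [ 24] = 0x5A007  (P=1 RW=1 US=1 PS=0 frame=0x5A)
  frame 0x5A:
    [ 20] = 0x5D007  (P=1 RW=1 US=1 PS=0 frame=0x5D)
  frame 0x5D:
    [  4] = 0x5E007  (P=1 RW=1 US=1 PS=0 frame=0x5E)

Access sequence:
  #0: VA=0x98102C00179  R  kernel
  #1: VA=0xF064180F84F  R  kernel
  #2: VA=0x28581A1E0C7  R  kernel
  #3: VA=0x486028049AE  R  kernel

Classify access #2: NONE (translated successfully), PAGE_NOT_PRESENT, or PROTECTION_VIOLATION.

Per-access translation:
#0 VA=0x98102C00179 (r,kernel):
  lvl0: tbl 0x36, slot 19 ⇒ 0x3A007 (P1/RW1/US1/PS0)
  lvl1: tbl 0x3A, slot 4 ⇒ 0x3C007 (P1/RW1/US1/PS0)
  lvl2: tbl 0x3C, slot 22 ⇒ 0x3E007 (P1/RW1/US1/PS0)
  lvl3: tbl 0x3E, slot 0 ⇒ 0x3F007 (P1/RW1/US1/PS0)
  ⇒ phys 0x3F179  [4 reads]
#1 VA=0xF064180F84F (r,kernel):
  lvl0: tbl 0x36, slot 30 ⇒ 0x43007 (P1/RW1/US1/PS0)
  lvl1: tbl 0x43, slot 25 ⇒ 0x47007 (P1/RW1/US1/PS0)
  lvl2: tbl 0x47, slot 12 ⇒ 0x48007 (P1/RW1/US1/PS0)
  lvl3: tbl 0x48, slot 15 ⇒ 0x4C007 (P1/RW1/US1/PS0)
  ⇒ phys 0x4C84F  [4 reads]
#2 VA=0x28581A1E0C7 (r,kernel):
  lvl0: tbl 0x36, slot 5 ⇒ 0x4F007 (P1/RW1/US1/PS0)
  lvl1: tbl 0x4F, slot 22 ⇒ 0x51007 (P1/RW1/US1/PS0)
  lvl2: tbl 0x51, slot 13 ⇒ 0x54007 (P1/RW1/US1/PS0)
  lvl3: tbl 0x54, slot 30 ⇒ 0x55007 (P1/RW1/US1/PS0)
  ⇒ phys 0x550C7  [4 reads]
#3 VA=0x486028049AE (r,kernel):
  lvl0: tbl 0x36, slot 9 ⇒ 0x59007 (P1/RW1/US1/PS0)
  lvl1: tbl 0x59, slot 24 ⇒ 0x5A007 (P1/RW1/US1/PS0)
  lvl2: tbl 0x5A, slot 20 ⇒ 0x5D007 (P1/RW1/US1/PS0)
  lvl3: tbl 0x5D, slot 4 ⇒ 0x5E007 (P1/RW1/US1/PS0)
  ⇒ phys 0x5E9AE  [4 reads]

Access #2 fault: NONE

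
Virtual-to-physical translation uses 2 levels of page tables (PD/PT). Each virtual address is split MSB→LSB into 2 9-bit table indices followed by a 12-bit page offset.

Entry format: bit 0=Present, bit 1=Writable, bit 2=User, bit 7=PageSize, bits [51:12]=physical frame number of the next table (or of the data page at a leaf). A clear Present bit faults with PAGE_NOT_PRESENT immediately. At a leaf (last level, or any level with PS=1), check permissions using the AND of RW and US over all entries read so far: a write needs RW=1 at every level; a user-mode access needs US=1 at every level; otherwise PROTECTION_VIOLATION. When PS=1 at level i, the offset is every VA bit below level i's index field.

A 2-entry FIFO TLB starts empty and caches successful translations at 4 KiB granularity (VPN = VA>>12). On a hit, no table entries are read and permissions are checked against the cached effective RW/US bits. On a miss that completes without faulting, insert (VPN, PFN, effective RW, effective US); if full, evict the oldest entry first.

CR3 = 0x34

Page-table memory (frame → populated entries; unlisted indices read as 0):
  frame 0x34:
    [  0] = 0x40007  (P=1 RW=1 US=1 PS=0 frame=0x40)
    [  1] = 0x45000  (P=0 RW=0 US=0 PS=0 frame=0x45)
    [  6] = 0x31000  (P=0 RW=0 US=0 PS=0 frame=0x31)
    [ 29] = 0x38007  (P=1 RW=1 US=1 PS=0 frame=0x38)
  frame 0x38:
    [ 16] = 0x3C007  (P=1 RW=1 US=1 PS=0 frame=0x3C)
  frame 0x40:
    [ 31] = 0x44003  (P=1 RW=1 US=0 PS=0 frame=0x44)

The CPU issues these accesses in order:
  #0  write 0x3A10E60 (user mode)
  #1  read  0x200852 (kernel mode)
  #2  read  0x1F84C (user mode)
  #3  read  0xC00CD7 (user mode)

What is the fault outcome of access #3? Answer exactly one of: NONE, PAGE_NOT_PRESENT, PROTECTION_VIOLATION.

Trace:
#0 VA=0x3A10E60 (w,user):
  lvl0: tbl 0x34, slot 29 ⇒ 0x38007 (P1/RW1/US1/PS0)
  lvl1: tbl 0x38, slot 16 ⇒ 0x3C007 (P1/RW1/US1/PS0)
  ✓ 0x3CE60  — 2 lookups
#1 VA=0x200852 (r,kernel):
  lvl0: tbl 0x34, slot 1 ⇒ 0x45000 (P0/RW0/US0/PS0)
  → PAGE_NOT_PRESENT  (1 entries read)
#2 VA=0x1F84C (r,user):
  lvl0: tbl 0x34, slot 0 ⇒ 0x40007 (P1/RW1/US1/PS0)
  lvl1: tbl 0x40, slot 31 ⇒ 0x44003 (P1/RW1/US0/PS0)
  → PROTECTION_VIOLATION  (2 entries read)
#3 VA=0xC00CD7 (r,user):
  lvl0: tbl 0x34, slot 6 ⇒ 0x31000 (P0/RW0/US0/PS0)
  → PAGE_NOT_PRESENT  (1 entries read)

Access #3 fault: PAGE_NOT_PRESENT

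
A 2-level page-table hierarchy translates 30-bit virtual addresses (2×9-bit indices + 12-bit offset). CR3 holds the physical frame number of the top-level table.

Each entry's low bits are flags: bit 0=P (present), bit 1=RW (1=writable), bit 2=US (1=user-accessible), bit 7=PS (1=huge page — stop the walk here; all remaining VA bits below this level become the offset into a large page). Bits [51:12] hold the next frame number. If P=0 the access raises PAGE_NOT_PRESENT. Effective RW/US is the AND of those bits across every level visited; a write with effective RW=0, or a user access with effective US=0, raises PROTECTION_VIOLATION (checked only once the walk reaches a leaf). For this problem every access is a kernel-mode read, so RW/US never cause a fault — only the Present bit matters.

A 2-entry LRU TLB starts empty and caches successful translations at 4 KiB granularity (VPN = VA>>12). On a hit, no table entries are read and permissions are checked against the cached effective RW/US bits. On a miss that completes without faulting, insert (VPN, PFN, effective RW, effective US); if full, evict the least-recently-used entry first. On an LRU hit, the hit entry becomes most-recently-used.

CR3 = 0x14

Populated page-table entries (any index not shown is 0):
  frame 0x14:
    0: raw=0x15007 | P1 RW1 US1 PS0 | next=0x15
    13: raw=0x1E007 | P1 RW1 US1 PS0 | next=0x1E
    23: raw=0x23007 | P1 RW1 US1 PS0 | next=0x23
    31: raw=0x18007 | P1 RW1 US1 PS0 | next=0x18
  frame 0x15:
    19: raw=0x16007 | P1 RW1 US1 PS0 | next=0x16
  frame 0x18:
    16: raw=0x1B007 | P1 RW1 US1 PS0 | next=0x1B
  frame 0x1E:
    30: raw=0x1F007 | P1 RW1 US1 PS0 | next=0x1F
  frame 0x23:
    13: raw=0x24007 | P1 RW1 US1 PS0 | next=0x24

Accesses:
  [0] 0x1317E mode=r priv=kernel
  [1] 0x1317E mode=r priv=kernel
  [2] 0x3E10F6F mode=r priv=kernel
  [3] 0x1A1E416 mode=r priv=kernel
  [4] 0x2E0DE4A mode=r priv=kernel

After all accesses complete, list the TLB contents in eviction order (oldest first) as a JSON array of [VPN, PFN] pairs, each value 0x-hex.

Walk each access:
#0 VA=0x1317E (r,kernel):
  [0] read 0x14 idx=0: raw=0x15007 flags P=1 W=1 U=1 S=0
  [1] read 0x15 idx=19: raw=0x16007 flags P=1 W=1 U=1 S=0
  ⇒ phys 0x1617E  [2 reads]
#1 VA=0x1317E (r,kernel):
  TLB hit vpn=0x13 → PA=0x1617E
#2 VA=0x3E10F6F (r,kernel):
  [0] read 0x14 idx=31: raw=0x18007 flags P=1 W=1 U=1 S=0
  [1] read 0x18 idx=16: raw=0x1B007 flags P=1 W=1 U=1 S=0
  ⇒ phys 0x1BF6F  [2 reads]
#3 VA=0x1A1E416 (r,kernel):
  [0] read 0x14 idx=13: raw=0x1E007 flags P=1 W=1 U=1 S=0
  [1] read 0x1E idx=30: raw=0x1F007 flags P=1 W=1 U=1 S=0
  ⇒ phys 0x1F416  [2 reads]
#4 VA=0x2E0DE4A (r,kernel):
  [0] read 0x14 idx=23: raw=0x23007 flags P=1 W=1 U=1 S=0
  [1] read 0x23 idx=13: raw=0x24007 flags P=1 W=1 U=1 S=0
  ⇒ phys 0x24E4A  [2 reads]

TLB: [["0x1A1E", "0x1F"], ["0x2E0D", "0x24"]]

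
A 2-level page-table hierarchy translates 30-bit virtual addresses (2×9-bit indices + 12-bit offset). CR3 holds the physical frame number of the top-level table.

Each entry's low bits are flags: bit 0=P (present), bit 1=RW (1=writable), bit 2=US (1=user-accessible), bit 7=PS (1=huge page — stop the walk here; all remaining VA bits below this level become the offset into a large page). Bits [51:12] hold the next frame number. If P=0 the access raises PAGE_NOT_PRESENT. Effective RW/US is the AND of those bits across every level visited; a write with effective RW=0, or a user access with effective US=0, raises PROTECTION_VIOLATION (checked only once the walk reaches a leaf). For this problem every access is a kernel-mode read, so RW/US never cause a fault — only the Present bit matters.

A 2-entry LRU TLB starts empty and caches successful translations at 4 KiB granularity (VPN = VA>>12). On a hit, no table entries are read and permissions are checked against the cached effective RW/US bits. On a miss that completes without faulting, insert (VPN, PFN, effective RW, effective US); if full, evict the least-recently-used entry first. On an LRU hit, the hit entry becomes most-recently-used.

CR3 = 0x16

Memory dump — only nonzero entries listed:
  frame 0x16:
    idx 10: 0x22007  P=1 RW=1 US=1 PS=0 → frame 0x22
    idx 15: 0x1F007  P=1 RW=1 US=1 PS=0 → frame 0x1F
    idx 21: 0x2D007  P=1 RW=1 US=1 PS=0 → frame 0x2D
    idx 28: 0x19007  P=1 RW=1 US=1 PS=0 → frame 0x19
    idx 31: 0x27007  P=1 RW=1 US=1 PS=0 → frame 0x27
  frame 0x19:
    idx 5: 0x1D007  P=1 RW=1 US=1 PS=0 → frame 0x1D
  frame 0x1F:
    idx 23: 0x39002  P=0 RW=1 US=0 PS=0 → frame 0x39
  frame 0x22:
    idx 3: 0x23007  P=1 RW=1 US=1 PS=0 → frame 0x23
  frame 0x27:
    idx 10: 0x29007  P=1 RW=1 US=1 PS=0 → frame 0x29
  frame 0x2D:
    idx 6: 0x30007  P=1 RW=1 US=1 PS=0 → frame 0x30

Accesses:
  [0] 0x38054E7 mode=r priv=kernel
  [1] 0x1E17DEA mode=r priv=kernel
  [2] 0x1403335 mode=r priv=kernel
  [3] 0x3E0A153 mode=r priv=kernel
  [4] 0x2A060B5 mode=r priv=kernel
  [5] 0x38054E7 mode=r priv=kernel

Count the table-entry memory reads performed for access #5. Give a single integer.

Per-access translation:
#0 VA=0x38054E7 (r,kernel):
  lvl0: tbl 0x16, slot 28 ⇒ 0x19007 (P1/RW1/US1/PS0)
  lvl1: tbl 0x19, slot 5 ⇒ 0x1D007 (P1/RW1/US1/PS0)
  ⇒ phys 0x1D4E7  [2 reads]
#1 VA=0x1E17DEA (r,kernel):
  lvl0: tbl 0x16, slot 15 ⇒ 0x1F007 (P1/RW1/US1/PS0)
  lvl1: tbl 0x1F, slot 23 ⇒ 0x39002 (P0/RW1/US0/PS0)
  → PAGE_NOT_PRESENT  (2 entries read)
#2 VA=0x1403335 (r,kernel):
  lvl0: tbl 0x16, slot 10 ⇒ 0x22007 (P1/RW1/US1/PS0)
  lvl1: tbl 0x22, slot 3 ⇒ 0x23007 (P1/RW1/US1/PS0)
  ⇒ phys 0x23335  [2 reads]
#3 VA=0x3E0A153 (r,kernel):
  lvl0: tbl 0x16, slot 31 ⇒ 0x27007 (P1/RW1/US1/PS0)
  lvl1: tbl 0x27, slot 10 ⇒ 0x29007 (P1/RW1/US1/PS0)
  ⇒ phys 0x29153  [2 reads]
#4 VA=0x2A060B5 (r,kernel):
  lvl0: tbl 0x16, slot 21 ⇒ 0x2D007 (P1/RW1/US1/PS0)
  lvl1: tbl 0x2D, slot 6 ⇒ 0x30007 (P1/RW1/US1/PS0)
  ⇒ phys 0x300B5  [2 reads]
#5 VA=0x38054E7 (r,kernel):
  lvl0: tbl 0x16, slot 28 ⇒ 0x19007 (P1/RW1/US1/PS0)
  lvl1: tbl 0x19, slot 5 ⇒ 0x1D007 (P1/RW1/US1/PS0)
  ⇒ phys 0x1D4E7  [2 reads]

Entries read for #5: 2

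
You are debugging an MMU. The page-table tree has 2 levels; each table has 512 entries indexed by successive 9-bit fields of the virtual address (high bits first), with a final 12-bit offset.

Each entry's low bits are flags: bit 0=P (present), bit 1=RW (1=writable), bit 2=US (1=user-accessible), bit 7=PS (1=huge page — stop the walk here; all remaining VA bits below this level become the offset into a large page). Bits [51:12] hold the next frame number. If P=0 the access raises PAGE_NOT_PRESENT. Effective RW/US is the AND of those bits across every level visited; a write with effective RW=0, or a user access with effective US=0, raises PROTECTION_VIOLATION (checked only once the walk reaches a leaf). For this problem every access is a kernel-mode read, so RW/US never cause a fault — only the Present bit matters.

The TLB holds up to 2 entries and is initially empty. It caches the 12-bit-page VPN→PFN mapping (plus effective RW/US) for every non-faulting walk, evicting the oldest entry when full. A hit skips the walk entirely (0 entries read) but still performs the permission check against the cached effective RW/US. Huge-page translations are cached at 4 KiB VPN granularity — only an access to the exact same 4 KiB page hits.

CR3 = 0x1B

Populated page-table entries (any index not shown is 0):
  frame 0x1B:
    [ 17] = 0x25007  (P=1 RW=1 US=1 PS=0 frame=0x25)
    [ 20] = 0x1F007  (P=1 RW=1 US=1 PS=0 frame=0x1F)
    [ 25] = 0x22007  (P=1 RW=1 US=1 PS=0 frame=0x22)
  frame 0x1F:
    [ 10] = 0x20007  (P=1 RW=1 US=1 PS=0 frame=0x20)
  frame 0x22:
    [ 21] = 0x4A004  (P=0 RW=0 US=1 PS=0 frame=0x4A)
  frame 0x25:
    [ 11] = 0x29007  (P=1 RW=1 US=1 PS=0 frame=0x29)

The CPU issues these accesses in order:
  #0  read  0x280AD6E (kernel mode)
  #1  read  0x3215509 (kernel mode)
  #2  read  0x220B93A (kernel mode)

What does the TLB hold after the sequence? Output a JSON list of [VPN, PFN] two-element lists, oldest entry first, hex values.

Trace:
#0 VA=0x280AD6E (r,kernel):
  [0] read 0x1B idx=20: raw=0x1F007 flags P=1 W=1 U=1 S=0
  [1] read 0x1F idx=10: raw=0x20007 flags P=1 W=1 U=1 S=0
  → PA=0x20D6E  (2 entries read)
#1 VA=0x3215509 (r,kernel):
  [0] read 0x1B idx=25: raw=0x22007 flags P=1 W=1 U=1 S=0
  [1] read 0x22 idx=21: raw=0x4A004 flags P=0 W=0 U=1 S=0
  → PAGE_NOT_PRESENT  (2 entries read)
#2 VA=0x220B93A (r,kernel):
  [0] read 0x1B idx=17: raw=0x25007 flags P=1 W=1 U=1 S=0
  [1] read 0x25 idx=11: raw=0x29007 flags P=1 W=1 U=1 S=0
  → PA=0x2993A  (2 entries read)

TLB: [["0x280A", "0x20"], ["0x220B", "0x29"]]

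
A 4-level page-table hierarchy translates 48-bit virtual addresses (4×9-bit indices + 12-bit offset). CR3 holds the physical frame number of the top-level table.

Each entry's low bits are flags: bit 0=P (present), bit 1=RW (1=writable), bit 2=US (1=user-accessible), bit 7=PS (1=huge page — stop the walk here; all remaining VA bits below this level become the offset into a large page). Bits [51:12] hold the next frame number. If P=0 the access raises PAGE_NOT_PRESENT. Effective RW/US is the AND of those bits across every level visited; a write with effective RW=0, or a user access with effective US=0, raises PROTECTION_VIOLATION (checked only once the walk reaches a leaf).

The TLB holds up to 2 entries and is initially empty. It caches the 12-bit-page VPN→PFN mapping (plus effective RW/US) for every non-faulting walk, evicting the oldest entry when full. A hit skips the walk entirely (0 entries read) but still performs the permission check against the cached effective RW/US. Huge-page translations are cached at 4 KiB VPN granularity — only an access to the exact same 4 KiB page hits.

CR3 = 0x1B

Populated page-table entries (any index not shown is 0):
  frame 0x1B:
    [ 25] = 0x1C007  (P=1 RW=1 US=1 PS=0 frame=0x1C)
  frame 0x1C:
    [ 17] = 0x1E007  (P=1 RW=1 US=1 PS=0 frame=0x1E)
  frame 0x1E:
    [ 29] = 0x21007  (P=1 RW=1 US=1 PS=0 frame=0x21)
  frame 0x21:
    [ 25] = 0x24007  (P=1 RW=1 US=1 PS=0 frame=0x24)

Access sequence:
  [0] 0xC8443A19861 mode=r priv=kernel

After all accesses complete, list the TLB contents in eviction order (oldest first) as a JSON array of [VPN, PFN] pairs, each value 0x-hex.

Trace:
#0 VA=0xC8443A19861 (r,kernel):
  lvl0: tbl 0x1B, slot 25 ⇒ 0x1C007 (P1/RW1/US1/PS0)
  lvl1: tbl 0x1C, slot 17 ⇒ 0x1E007 (P1/RW1/US1/PS0)
  lvl2: tbl 0x1E, slot 29 ⇒ 0x21007 (P1/RW1/US1/PS0)
  lvl3: tbl 0x21, slot 25 ⇒ 0x24007 (P1/RW1/US1/PS0)
  ✓ 0x24861  — 4 lookups

TLB: [["0xC8443A19", "0x24"]]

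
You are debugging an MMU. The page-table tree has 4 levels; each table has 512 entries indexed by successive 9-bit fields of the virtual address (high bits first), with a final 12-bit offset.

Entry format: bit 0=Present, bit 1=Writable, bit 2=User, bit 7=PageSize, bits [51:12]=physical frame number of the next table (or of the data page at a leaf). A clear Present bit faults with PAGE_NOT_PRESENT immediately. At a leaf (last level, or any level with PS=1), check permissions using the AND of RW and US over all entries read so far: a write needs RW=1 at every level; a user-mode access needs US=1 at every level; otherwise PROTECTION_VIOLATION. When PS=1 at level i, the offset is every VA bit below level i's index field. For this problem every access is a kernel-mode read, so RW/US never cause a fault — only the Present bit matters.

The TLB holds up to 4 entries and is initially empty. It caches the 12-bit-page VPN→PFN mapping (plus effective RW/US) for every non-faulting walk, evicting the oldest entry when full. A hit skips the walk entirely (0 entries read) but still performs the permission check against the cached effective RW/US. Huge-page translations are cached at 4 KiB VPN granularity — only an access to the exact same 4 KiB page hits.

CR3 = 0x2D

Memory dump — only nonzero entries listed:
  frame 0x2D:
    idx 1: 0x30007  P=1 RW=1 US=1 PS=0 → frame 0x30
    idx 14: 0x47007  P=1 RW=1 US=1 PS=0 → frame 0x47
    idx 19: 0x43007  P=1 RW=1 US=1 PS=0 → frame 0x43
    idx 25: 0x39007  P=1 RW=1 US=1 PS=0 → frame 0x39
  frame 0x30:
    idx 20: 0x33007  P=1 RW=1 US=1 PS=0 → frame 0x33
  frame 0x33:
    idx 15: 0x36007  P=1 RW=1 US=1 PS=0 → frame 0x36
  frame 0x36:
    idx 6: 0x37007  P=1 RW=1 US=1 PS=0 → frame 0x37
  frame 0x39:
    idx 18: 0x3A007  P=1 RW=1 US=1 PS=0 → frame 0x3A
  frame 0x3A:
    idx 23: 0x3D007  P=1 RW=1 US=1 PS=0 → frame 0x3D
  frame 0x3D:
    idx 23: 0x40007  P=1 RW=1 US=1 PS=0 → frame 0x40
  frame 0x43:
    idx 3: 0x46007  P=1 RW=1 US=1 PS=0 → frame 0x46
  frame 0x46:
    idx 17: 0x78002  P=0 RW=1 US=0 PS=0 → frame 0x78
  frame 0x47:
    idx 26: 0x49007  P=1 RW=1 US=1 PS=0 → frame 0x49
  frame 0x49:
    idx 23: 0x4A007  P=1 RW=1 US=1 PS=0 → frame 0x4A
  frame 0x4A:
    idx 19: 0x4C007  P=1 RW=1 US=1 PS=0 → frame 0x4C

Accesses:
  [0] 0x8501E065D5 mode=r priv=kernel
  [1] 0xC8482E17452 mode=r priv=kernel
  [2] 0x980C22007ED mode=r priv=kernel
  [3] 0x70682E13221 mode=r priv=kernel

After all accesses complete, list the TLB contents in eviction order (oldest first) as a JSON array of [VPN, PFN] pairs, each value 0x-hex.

Walk each access:
#0 VA=0x8501E065D5 (r,kernel):
  lvl0: tbl 0x2D, slot 1 ⇒ 0x30007 (P1/RW1/US1/PS0)
  lvl1: tbl 0x30, slot 20 ⇒ 0x33007 (P1/RW1/US1/PS0)
  lvl2: tbl 0x33, slot 15 ⇒ 0x36007 (P1/RW1/US1/PS0)
  lvl3: tbl 0x36, slot 6 ⇒ 0x37007 (P1/RW1/US1/PS0)
  ⇒ phys 0x375D5  [4 reads]
#1 VA=0xC8482E17452 (r,kernel):
  lvl0: tbl 0x2D, slot 25 ⇒ 0x39007 (P1/RW1/US1/PS0)
  lvl1: tbl 0x39, slot 18 ⇒ 0x3A007 (P1/RW1/US1/PS0)
  lvl2: tbl 0x3A, slot 23 ⇒ 0x3D007 (P1/RW1/US1/PS0)
  lvl3: tbl 0x3D, slot 23 ⇒ 0x40007 (P1/RW1/US1/PS0)
  ⇒ phys 0x40452  [4 reads]
#2 VA=0x980C22007ED (r,kernel):
  lvl0: tbl 0x2D, slot 19 ⇒ 0x43007 (P1/RW1/US1/PS0)
  lvl1: tbl 0x43, slot 3 ⇒ 0x46007 (P1/RW1/US1/PS0)
  lvl2: tbl 0x46, slot 17 ⇒ 0x78002 (P0/RW1/US0/PS0)
  ⇒ fault: PAGE_NOT_PRESENT  — 3 lookups
#3 VA=0x70682E13221 (r,kernel):
  lvl0: tbl 0x2D, slot 14 ⇒ 0x47007 (P1/RW1/US1/PS0)
  lvl1: tbl 0x47, slot 26 ⇒ 0x49007 (P1/RW1/US1/PS0)
  lvl2: tbl 0x49, slot 23 ⇒ 0x4A007 (P1/RW1/US1/PS0)
  lvl3: tbl 0x4A, slot 19 ⇒ 0x4C007 (P1/RW1/US1/PS0)
  ⇒ phys 0x4C221  [4 reads]

TLB: [["0x8501E06", "0x37"], ["0xC8482E17", "0x40"], ["0x70682E13", "0x4C"]]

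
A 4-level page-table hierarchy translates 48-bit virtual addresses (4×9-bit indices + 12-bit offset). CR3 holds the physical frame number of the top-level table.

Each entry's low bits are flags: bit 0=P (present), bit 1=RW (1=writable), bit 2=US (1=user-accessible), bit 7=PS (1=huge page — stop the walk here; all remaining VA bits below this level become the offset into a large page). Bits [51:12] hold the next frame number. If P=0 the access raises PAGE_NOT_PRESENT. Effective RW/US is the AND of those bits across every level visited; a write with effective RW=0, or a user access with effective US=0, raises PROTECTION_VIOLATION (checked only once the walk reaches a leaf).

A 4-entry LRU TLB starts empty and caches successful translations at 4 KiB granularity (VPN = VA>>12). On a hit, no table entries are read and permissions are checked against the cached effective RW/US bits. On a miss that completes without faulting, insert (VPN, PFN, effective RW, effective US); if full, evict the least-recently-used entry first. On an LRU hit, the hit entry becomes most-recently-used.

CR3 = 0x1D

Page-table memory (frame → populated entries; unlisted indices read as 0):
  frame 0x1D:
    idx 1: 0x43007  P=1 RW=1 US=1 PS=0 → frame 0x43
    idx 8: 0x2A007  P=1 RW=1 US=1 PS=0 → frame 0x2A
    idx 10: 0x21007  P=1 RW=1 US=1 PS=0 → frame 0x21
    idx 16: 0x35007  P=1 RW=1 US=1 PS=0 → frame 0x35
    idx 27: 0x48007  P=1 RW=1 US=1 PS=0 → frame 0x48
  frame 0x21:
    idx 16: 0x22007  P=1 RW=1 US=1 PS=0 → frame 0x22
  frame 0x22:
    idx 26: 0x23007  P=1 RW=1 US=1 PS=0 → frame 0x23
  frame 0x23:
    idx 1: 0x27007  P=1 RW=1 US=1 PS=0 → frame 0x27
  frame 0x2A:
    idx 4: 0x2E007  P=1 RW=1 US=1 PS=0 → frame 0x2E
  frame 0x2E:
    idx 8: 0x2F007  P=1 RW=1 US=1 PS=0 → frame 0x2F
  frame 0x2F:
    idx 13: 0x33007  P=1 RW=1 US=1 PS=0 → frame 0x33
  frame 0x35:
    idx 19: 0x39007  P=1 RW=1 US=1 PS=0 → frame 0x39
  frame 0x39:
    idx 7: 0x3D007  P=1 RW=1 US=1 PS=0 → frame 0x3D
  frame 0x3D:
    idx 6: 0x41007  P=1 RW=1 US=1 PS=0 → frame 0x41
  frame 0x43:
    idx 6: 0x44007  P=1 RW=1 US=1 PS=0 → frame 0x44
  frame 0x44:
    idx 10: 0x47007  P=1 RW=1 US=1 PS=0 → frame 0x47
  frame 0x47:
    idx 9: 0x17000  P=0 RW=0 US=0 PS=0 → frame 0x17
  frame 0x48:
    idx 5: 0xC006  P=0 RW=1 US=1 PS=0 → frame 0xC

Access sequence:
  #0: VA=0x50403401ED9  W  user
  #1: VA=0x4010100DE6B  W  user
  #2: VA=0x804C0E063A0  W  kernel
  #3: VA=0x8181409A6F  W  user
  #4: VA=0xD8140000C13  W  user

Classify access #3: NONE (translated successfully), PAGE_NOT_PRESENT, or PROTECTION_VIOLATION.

Walk each access:
#0 VA=0x50403401ED9 (w,user):
  [0] read 0x1D idx=10: raw=0x21007 flags P=1 W=1 U=1 S=0
  [1] read 0x21 idx=16: raw=0x22007 flags P=1 W=1 U=1 S=0
  [2] read 0x22 idx=26: raw=0x23007 flags P=1 W=1 U=1 S=0
  [3] read 0x23 idx=1: raw=0x27007 flags P=1 W=1 U=1 S=0
  → PA=0x27ED9  (4 entries read)
#1 VA=0x4010100DE6B (w,user):
  [0] read 0x1D idx=8: raw=0x2A007 flags P=1 W=1 U=1 S=0
  [1] read 0x2A idx=4: raw=0x2E007 flags P=1 W=1 U=1 S=0
  [2] read 0x2E idx=8: raw=0x2F007 flags P=1 W=1 U=1 S=0
  [3] read 0x2F idx=13: raw=0x33007 flags P=1 W=1 U=1 S=0
  → PA=0x33E6B  (4 entries read)
#2 VA=0x804C0E063A0 (w,kernel):
  [0] read 0x1D idx=16: raw=0x35007 flags P=1 W=1 U=1 S=0
  [1] read 0x35 idx=19: raw=0x39007 flags P=1 W=1 U=1 S=0
  [2] read 0x39 idx=7: raw=0x3D007 flags P=1 W=1 U=1 S=0
  [3] read 0x3D idx=6: raw=0x41007 flags P=1 W=1 U=1 S=0
  → PA=0x413A0  (4 entries read)
#3 VA=0x8181409A6F (w,user):
  [0] read 0x1D idx=1: raw=0x43007 flags P=1 W=1 U=1 S=0
  [1] read 0x43 idx=6: raw=0x44007 flags P=1 W=1 U=1 S=0
  [2] read 0x44 idx=10: raw=0x47007 flags P=1 W=1 U=1 S=0
  [3] read 0x47 idx=9: raw=0x17000 flags P=0 W=0 U=0 S=0
  → PAGE_NOT_PRESENT  (4 entries read)
#4 VA=0xD8140000C13 (w,user):
  [0] read 0x1D idx=27: raw=0x48007 flags P=1 W=1 U=1 S=0
  [1] read 0x48 idx=5: raw=0xC006 flags P=0 W=1 U=1 S=0
  → PAGE_NOT_PRESENT  (2 entries read)

Access #3 fault: PAGE_NOT_PRESENT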